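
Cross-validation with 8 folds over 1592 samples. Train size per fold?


Fold size = 1592/8 = 199
Training per fold = 1592 - 199 = 1393

1393


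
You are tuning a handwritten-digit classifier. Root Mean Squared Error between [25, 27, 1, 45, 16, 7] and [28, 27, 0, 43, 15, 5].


MSE = 19/6 = 3.1667
RMSE = √(19/6) = 1.7795

1.7795


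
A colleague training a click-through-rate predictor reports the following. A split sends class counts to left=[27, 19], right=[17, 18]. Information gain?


Parent = [44, 37], H_parent = 0.9946
H_left = 0.9781 (n=46), H_right = 0.9994 (n=35)
H_children = (46/81)·0.9781 + (35/81)·0.9994 = 0.9873
IG = 0.9946 - 0.9873 = 0.0073

0.0073


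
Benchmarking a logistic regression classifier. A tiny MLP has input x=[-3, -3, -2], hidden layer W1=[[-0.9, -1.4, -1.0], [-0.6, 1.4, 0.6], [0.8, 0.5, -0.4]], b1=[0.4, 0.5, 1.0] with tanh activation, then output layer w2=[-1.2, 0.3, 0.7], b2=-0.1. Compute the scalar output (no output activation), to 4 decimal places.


z1[0] = (-0.9)·(-3) + (-1.4)·(-3) + (-1.0)·(-2) + 0.4 = 9.3
z1[1] = (-0.6)·(-3) + (1.4)·(-3) + (0.6)·(-2) + 0.5 = -3.1
z1[2] = (0.8)·(-3) + (0.5)·(-3) + (-0.4)·(-2) + 1.0 = -2.1
h = tanh(z1) = [1.0, -0.9959, -0.9705]
output = (-1.2)·(1.0) + (0.3)·(-0.9959) + (0.7)·(-0.9705) - 0.1 = -2.2781

-2.2781


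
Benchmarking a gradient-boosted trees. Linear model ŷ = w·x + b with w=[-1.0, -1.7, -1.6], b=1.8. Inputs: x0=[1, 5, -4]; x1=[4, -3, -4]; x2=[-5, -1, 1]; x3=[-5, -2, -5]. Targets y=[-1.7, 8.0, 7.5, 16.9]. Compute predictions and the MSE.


ŷ0 = (-1.0)·(1) + (-1.7)·(5) + (-1.6)·(-4) + 1.8 = -1.3
ŷ1 = (-1.0)·(4) + (-1.7)·(-3) + (-1.6)·(-4) + 1.8 = 9.3
ŷ2 = (-1.0)·(-5) + (-1.7)·(-1) + (-1.6)·(1) + 1.8 = 6.9
ŷ3 = (-1.0)·(-5) + (-1.7)·(-2) + (-1.6)·(-5) + 1.8 = 18.2
errors² = [0.16, 1.69, 0.36, 1.69]
MSE = 3.9000/4 = 0.975

0.975


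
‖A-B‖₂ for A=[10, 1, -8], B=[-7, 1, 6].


d = √((10+ 7)² + (1-1)² + (-8-6)²)
  = √(289 + 0 + 196)
  = √485 = 22.0227

22.0227


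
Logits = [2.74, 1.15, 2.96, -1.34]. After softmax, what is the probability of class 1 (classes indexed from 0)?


Exponentials: e^2.74=15.487, e^1.15=3.1582, e^2.96=19.298, e^-1.34=0.2618
Sum = 38.205
Softmax = [0.4054, 0.0827, 0.5051, 0.0069]
p[1] = 3.1582/38.205 = 0.0827

0.0827


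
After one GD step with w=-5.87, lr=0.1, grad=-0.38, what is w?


w_new = w - α·∇
= -5.87 - 0.1·-0.38
= -5.87 + 0.038
= -5.832

-5.832


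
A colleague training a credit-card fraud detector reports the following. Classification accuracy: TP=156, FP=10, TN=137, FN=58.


Accuracy = (TP+TN)/(TP+TN+FP+FN)
= (156+137)/(361)
= 293/361 = 81.16%

81.16%


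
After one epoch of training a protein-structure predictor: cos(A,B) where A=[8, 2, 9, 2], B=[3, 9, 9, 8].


A·B = 8·3 + 2·9 + 9·9 + 2·8 = 139
‖A‖ = √153 = 12.3693, ‖B‖ = √235 = 15.3297
cos = 139/(√153·√235) = 139/√35955 = 0.7331

0.7331


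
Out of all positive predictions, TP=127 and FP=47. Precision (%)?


Precision = TP/(TP+FP)
= 127/(127+47)
= 127/174 = 72.99%

72.99%


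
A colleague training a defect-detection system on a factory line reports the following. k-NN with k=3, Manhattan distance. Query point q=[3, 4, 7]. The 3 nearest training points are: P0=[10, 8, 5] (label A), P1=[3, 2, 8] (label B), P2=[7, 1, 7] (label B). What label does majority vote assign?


d(q,P0) = 13  (label A)
d(q,P1) = 3  (label B)
d(q,P2) = 7  (label B)
Votes: A=1, B=2
Majority → B

B


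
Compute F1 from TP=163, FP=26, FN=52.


Precision = 163/189 = 0.8624
Recall = 163/215 = 0.7581
F1 = 2·P·R/(P+R) = 2·TP/(2·TP+FP+FN) = 326/(326+26+52) = 326/404 = 0.8069

0.8069


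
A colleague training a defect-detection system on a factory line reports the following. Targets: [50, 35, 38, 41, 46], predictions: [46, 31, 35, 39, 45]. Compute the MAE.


Absolute errors: |50-46|=4, |35-31|=4, |38-35|=3, |41-39|=2, |46-45|=1
Sum = 14
MAE = 14/5 = 14/5

14/5


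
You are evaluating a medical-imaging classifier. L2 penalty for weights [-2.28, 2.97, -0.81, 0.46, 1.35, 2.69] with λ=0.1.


‖w‖₂² = (-2.28)² + (2.97)² + (-0.81)² + (0.46)² + (1.35)² + (2.69)²
     = 5.1984 + 8.8209 + 0.6561 + 0.2116 + 1.8225 + 7.2361
     = 23.9456
λ·‖w‖₂² = 0.1·23.9456 = 2.39456

2.39456


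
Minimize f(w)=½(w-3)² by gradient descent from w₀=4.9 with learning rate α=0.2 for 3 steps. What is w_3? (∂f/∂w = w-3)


step 1: grad = 4.9-3 = 1.9; w = 4.9 - 0.2·(1.9) = 4.52
step 2: grad = 4.52-3 = 1.52; w = 4.52 - 0.2·(1.52) = 4.216
step 3: grad = 4.216-3 = 1.216; w = 4.216 - 0.2·(1.216) = 3.9728

3.9728


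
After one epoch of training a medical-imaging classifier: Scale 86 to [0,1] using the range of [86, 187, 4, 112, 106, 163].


min=4, max=187
(86-4)/(187-4) = 82/183 = 0.4481

0.4481


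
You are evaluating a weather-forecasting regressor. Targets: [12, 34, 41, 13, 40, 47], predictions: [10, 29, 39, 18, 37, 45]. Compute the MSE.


Squared errors: (12-10)²=4, (34-29)²=25, (41-39)²=4, (13-18)²=25, (40-37)²=9, (47-45)²=4
Sum = 71
MSE = 71/6 = 71/6

71/6


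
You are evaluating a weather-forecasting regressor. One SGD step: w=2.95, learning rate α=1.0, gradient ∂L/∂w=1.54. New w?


w_new = w - α·∇
= 2.95 - 1.0·1.54
= 2.95 - 1.54
= 1.41

1.41


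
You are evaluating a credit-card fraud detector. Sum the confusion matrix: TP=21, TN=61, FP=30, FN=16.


Total = TP + TN + FP + FN
= 21 + 61 + 30 + 16
= 128
(Predicted positive: 51, predicted negative: 77)

128


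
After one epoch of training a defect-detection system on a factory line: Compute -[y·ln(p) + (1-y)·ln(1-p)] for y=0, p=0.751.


BCE = -[y·ln(p) + (1-y)·ln(1-p)]
= -0 - 1·ln(1-0.751)
= -ln(0.249) = 1.3903

1.3903


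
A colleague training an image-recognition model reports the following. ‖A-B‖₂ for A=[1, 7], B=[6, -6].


d = √((1-6)² + (7+ 6)²)
  = √(25 + 169)
  = √194 = 13.9284

13.9284


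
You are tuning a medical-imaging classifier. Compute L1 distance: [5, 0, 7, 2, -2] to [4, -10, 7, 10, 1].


d = |5-4| + |0+ 10| + |7-7| + |2-10| + |-2-1|
  = 1 + 10 + 0 + 8 + 3
  = 22

22


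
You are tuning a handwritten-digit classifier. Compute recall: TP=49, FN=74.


Recall = TP/(TP+FN)
= 49/(49+74)
= 49/123 = 39.84%

39.84%


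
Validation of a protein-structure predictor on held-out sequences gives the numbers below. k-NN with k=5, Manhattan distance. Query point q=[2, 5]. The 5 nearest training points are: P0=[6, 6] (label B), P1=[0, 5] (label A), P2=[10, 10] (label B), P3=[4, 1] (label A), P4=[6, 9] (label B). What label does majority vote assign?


d(q,P0) = 5  (label B)
d(q,P1) = 2  (label A)
d(q,P2) = 13  (label B)
d(q,P3) = 6  (label A)
d(q,P4) = 8  (label B)
Votes: A=2, B=3
Majority → B

B


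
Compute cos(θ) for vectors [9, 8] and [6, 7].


A·B = 9·6 + 8·7 = 110
‖A‖ = √145 = 12.0416, ‖B‖ = √85 = 9.2195
cos = 110/(√145·√85) = 110/√12325 = 0.9908

0.9908


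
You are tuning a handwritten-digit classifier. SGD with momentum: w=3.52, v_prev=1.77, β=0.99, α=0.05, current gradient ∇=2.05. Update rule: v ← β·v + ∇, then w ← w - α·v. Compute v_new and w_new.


v_new = 0.99·1.77 + 2.05 = 1.7523 + 2.05 = 3.8023
w_new = 3.52 - 0.05·3.8023 = 3.52 - 0.190115 = 3.329885

v_new=3.8023, w_new=3.329885


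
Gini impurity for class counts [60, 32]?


Probabilities: [60/92, 32/92] ≈ [0.6522, 0.3478]
Σpᵢ² = (3600 + 1024)/92² = 4624/8464
Gini = 1 - Σpᵢ² = 1 - 4624/8464 = 0.4537

0.4537


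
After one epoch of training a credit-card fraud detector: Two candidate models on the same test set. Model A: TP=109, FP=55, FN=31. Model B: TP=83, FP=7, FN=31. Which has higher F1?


Model A: P=109/164=0.6646, R=109/140=0.7786, F1=2PR/(P+R)=2TP/(2TP+FP+FN)=218/304=0.7171
Model B: P=83/90=0.9222, R=83/114=0.7281, F1=2PR/(P+R)=2TP/(2TP+FP+FN)=166/204=0.8137
0.7171 < 0.8137 → Model B

Model B


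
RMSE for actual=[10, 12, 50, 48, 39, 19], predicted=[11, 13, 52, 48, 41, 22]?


MSE = 19/6 = 3.1667
RMSE = √(19/6) = 1.7795

1.7795


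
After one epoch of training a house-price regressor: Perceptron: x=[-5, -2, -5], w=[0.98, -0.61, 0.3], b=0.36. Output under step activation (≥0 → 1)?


z = (-5)·(0.98) + (-2)·(-0.61) + (-5)·(0.3) + 0.36
  = -4.82
step(z) = 0 (z<0)

0


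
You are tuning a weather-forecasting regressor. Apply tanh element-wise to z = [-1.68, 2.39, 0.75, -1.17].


tanh(-1.68) = -0.9329
tanh(2.39) = 0.9833
tanh(0.75) = 0.6351
tanh(-1.17) = -0.8243
result = [-0.9329, 0.9833, 0.6351, -0.8243]

[-0.9329, 0.9833, 0.6351, -0.8243]


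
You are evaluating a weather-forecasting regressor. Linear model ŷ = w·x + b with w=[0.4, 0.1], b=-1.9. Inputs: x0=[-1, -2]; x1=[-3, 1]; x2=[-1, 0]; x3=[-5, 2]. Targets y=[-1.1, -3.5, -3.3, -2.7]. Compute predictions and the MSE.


ŷ0 = (0.4)·(-1) + (0.1)·(-2) - 1.9 = -2.5
ŷ1 = (0.4)·(-3) + (0.1)·(1) - 1.9 = -3.0
ŷ2 = (0.4)·(-1) + (0.1)·(0) - 1.9 = -2.3
ŷ3 = (0.4)·(-5) + (0.1)·(2) - 1.9 = -3.7
errors² = [1.96, 0.25, 1.0, 1.0]
MSE = 4.2100/4 = 1.0525

1.0525


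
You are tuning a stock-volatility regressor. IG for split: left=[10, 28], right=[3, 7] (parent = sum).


Parent = [13, 35], H_parent = 0.8427
H_left = 0.8315 (n=38), H_right = 0.8813 (n=10)
H_children = (38/48)·0.8315 + (10/48)·0.8813 = 0.8419
IG = 0.8427 - 0.8419 = 0.0008

0.0008


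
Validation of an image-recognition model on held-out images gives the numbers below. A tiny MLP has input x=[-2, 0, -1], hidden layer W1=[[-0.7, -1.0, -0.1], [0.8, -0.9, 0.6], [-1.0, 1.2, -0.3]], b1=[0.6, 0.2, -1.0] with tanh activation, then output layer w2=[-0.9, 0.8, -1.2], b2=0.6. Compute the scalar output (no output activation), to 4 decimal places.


z1[0] = (-0.7)·(-2) + (-1.0)·(0) + (-0.1)·(-1) + 0.6 = 2.1
z1[1] = (0.8)·(-2) + (-0.9)·(0) + (0.6)·(-1) + 0.2 = -2.0
z1[2] = (-1.0)·(-2) + (1.2)·(0) + (-0.3)·(-1) - 1.0 = 1.3
h = tanh(z1) = [0.9705, -0.964, 0.8617]
output = (-0.9)·(0.9705) + (0.8)·(-0.964) + (-1.2)·(0.8617) + 0.6 = -2.0787

-2.0787


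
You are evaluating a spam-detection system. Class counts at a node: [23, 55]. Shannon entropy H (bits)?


Probabilities: [23/78, 55/78] ≈ [0.2949, 0.7051]
H = -((23/78)·log₂(23/78) + (55/78)·log₂(55/78))
  = 0.8749 bits

0.8749 bits


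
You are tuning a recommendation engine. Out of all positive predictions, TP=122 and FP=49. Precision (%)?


Precision = TP/(TP+FP)
= 122/(122+49)
= 122/171 = 71.35%

71.35%


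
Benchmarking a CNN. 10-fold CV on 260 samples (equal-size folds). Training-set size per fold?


Fold size = 260/10 = 26
Training per fold = 260 - 26 = 234

234


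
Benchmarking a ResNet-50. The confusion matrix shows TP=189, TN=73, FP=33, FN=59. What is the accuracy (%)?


Accuracy = (TP+TN)/(TP+TN+FP+FN)
= (189+73)/(354)
= 262/354 = 74.01%

74.01%


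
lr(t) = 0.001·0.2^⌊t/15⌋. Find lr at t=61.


n_drops = ⌊61/15⌋ = 4
lr = 0.001·0.2^4 = 0.001·0.0016 = 0.0000016

0.0000016


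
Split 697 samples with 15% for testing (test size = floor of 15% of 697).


Test = ⌊697·15/100⌋ = 104
Train = 697 - 104 = 593

Train: 593, Test: 104


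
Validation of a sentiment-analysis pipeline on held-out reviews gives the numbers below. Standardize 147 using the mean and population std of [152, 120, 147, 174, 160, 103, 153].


μ = 144.1429, σ = 22.5732
z = (147 - 144.1429)/22.5732 = 0.1266

0.1266


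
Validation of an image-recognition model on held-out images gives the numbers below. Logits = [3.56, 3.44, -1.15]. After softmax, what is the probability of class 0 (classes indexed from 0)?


Exponentials: e^3.56=35.1632, e^3.44=31.187, e^-1.15=0.3166
Sum = 66.6668
Softmax = [0.5274, 0.4678, 0.0047]
p[0] = 35.1632/66.6668 = 0.5274

0.5274


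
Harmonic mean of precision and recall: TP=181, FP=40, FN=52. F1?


Precision = 181/221 = 0.819
Recall = 181/233 = 0.7768
F1 = 2·P·R/(P+R) = 2·TP/(2·TP+FP+FN) = 362/(362+40+52) = 362/454 = 0.7974

0.7974


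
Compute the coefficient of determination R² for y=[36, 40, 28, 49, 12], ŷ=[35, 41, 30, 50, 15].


ȳ = 33
SS_res = Σ(y-ŷ)² = 16
SS_tot = Σ(y-ȳ)² = 780
R² = 1 - SS_res/SS_tot = 1 - 0.0205 = 0.9795

0.9795


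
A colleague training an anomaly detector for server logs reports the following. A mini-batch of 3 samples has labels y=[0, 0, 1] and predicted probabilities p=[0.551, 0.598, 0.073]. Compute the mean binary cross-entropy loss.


L[0] = -ln(1-0.551) = -ln(0.449) = 0.8007
L[1] = -ln(1-0.598) = -ln(0.402) = 0.9113
L[2] = -ln(0.073) = 2.6173
mean = (0.8007 + 0.9113 + 2.6173)/3 = 1.4431

1.4431


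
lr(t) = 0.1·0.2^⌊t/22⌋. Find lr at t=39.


n_drops = ⌊39/22⌋ = 1
lr = 0.1·0.2^1 = 0.1·0.2 = 0.02

0.02


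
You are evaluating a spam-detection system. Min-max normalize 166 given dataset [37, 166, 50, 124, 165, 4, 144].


min=4, max=166
(166-4)/(166-4) = 162/162 = 1.0

1.0


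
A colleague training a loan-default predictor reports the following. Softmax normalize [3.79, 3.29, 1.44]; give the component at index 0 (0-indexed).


Exponentials: e^3.79=44.2564, e^3.29=26.8429, e^1.44=4.2207
Sum = 75.32
Softmax = [0.5876, 0.3564, 0.056]
p[0] = 44.2564/75.32 = 0.5876

0.5876


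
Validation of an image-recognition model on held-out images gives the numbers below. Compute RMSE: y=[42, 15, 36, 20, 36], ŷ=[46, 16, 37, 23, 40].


MSE = 43/5 = 8.6
RMSE = √(43/5) = 2.9326

2.9326


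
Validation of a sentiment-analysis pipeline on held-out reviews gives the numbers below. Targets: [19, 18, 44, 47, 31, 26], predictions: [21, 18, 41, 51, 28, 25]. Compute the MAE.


Absolute errors: |19-21|=2, |18-18|=0, |44-41|=3, |47-51|=4, |31-28|=3, |26-25|=1
Sum = 13
MAE = 13/6 = 13/6

13/6


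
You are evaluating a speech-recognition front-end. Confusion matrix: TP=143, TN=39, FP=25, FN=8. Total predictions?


Total = TP + TN + FP + FN
= 143 + 39 + 25 + 8
= 215
(Predicted positive: 168, predicted negative: 47)

215


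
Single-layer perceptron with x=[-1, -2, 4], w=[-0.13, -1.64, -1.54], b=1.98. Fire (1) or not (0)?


z = (-1)·(-0.13) + (-2)·(-1.64) + (4)·(-1.54) + 1.98
  = -0.77
step(z) = 0 (z<0)

0


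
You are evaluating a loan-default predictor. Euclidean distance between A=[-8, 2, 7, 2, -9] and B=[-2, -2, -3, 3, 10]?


d = √((-8+ 2)² + (2+ 2)² + (7+ 3)² + (2-3)² + (-9-10)²)
  = √(36 + 16 + 100 + 1 + 361)
  = √514 = 22.6716

22.6716


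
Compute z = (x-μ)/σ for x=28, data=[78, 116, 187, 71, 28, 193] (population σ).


μ = 112.1667, σ = 60.6834
z = (28 - 112.1667)/60.6834 = -1.387

-1.387


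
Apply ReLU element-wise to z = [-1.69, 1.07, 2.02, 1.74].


ReLU(-1.69) = max(0, -1.69) = 0.0
ReLU(1.07) = max(0, 1.07) = 1.07
ReLU(2.02) = max(0, 2.02) = 2.02
ReLU(1.74) = max(0, 1.74) = 1.74
result = [0.0, 1.07, 2.02, 1.74]

[0.0, 1.07, 2.02, 1.74]


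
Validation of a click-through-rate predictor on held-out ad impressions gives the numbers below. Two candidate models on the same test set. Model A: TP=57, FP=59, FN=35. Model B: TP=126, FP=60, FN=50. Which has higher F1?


Model A: P=57/116=0.4914, R=57/92=0.6196, F1=2PR/(P+R)=2TP/(2TP+FP+FN)=114/208=0.5481
Model B: P=126/186=0.6774, R=126/176=0.7159, F1=2PR/(P+R)=2TP/(2TP+FP+FN)=252/362=0.6961
0.5481 < 0.6961 → Model B

Model B


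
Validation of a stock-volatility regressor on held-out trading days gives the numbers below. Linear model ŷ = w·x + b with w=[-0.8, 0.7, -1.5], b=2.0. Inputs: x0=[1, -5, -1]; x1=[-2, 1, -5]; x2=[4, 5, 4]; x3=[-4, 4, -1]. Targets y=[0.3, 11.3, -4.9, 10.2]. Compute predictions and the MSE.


ŷ0 = (-0.8)·(1) + (0.7)·(-5) + (-1.5)·(-1) + 2.0 = -0.8
ŷ1 = (-0.8)·(-2) + (0.7)·(1) + (-1.5)·(-5) + 2.0 = 11.8
ŷ2 = (-0.8)·(4) + (0.7)·(5) + (-1.5)·(4) + 2.0 = -3.7
ŷ3 = (-0.8)·(-4) + (0.7)·(4) + (-1.5)·(-1) + 2.0 = 9.5
errors² = [1.21, 0.25, 1.44, 0.49]
MSE = 3.3900/4 = 0.8475

0.8475


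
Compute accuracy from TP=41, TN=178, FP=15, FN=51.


Accuracy = (TP+TN)/(TP+TN+FP+FN)
= (41+178)/(285)
= 219/285 = 76.84%

76.84%


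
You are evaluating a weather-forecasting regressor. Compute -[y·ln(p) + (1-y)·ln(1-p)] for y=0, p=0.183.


BCE = -[y·ln(p) + (1-y)·ln(1-p)]
= -0 - 1·ln(1-0.183)
= -ln(0.817) = 0.2021

0.2021


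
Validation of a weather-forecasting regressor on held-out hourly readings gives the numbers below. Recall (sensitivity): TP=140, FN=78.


Recall = TP/(TP+FN)
= 140/(140+78)
= 140/218 = 64.22%

64.22%


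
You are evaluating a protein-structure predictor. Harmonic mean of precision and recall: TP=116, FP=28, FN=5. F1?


Precision = 116/144 = 0.8056
Recall = 116/121 = 0.9587
F1 = 2·P·R/(P+R) = 2·TP/(2·TP+FP+FN) = 232/(232+28+5) = 232/265 = 0.8755

0.8755


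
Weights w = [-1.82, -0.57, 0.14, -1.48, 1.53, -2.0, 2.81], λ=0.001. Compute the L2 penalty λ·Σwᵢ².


‖w‖₂² = (-1.82)² + (-0.57)² + (0.14)² + (-1.48)² + (1.53)² + (-2.0)² + (2.81)²
     = 3.3124 + 0.3249 + 0.0196 + 2.1904 + 2.3409 + 4 + 7.8961
     = 20.0843
λ·‖w‖₂² = 0.001·20.0843 = 0.020084

0.020084


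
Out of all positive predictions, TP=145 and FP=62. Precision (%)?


Precision = TP/(TP+FP)
= 145/(145+62)
= 145/207 = 70.05%

70.05%


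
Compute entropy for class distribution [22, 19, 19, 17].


Probabilities: [22/77, 19/77, 19/77, 17/77] ≈ [0.2857, 0.2468, 0.2468, 0.2208]
H = -((22/77)·log₂(22/77) + (19/77)·log₂(19/77) + (19/77)·log₂(19/77) + (17/77)·log₂(17/77))
  = 1.9939 bits

1.9939 bits


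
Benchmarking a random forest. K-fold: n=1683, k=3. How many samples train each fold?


Fold size = 1683/3 = 561
Training per fold = 1683 - 561 = 1122

1122


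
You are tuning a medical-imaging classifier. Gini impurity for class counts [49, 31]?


Probabilities: [49/80, 31/80] ≈ [0.6125, 0.3875]
Σpᵢ² = (2401 + 961)/80² = 3362/6400
Gini = 1 - Σpᵢ² = 1 - 3362/6400 = 0.4747

0.4747


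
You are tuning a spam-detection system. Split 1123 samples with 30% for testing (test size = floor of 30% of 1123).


Test = ⌊1123·30/100⌋ = 336
Train = 1123 - 336 = 787

Train: 787, Test: 336


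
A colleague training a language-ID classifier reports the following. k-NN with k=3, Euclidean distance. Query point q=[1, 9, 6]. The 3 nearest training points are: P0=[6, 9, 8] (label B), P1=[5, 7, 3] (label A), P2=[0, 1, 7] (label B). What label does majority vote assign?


d(q,P0) = 5.3852  (label B)
d(q,P1) = 5.3852  (label A)
d(q,P2) = 8.124  (label B)
Votes: A=1, B=2
Majority → B

B


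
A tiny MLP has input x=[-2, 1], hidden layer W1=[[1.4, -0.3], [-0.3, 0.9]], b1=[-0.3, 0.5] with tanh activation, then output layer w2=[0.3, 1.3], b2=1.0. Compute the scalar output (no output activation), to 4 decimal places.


z1[0] = (1.4)·(-2) + (-0.3)·(1) - 0.3 = -3.4
z1[1] = (-0.3)·(-2) + (0.9)·(1) + 0.5 = 2.0
h = tanh(z1) = [-0.9978, 0.964]
output = (0.3)·(-0.9978) + (1.3)·(0.964) + 1.0 = 1.9539

1.9539


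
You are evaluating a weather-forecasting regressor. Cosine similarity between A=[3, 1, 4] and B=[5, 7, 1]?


A·B = 3·5 + 1·7 + 4·1 = 26
‖A‖ = √26 = 5.099, ‖B‖ = √75 = 8.6603
cos = 26/(√26·√75) = 26/√1950 = 0.5888

0.5888


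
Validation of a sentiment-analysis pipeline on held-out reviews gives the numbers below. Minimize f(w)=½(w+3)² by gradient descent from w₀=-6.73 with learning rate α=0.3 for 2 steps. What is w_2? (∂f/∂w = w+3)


step 1: grad = -6.73+3 = -3.73; w = -6.73 - 0.3·(-3.73) = -5.611
step 2: grad = -5.611+3 = -2.611; w = -5.611 - 0.3·(-2.611) = -4.8277

-4.8277


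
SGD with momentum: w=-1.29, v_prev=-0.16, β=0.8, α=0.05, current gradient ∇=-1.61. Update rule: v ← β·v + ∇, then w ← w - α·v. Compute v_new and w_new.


v_new = 0.8·-0.16 - 1.61 = -0.128 - 1.61 = -1.738
w_new = -1.29 - 0.05·-1.738 = -1.29 + 0.0869 = -1.2031

v_new=-1.738, w_new=-1.2031


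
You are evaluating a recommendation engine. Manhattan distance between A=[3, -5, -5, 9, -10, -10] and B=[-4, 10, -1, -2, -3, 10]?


d = |3+ 4| + |-5-10| + |-5+ 1| + |9+ 2| + |-10+ 3| + |-10-10|
  = 7 + 15 + 4 + 11 + 7 + 20
  = 64

64


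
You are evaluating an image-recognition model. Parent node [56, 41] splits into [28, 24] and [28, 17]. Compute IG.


Parent = [56, 41], H_parent = 0.9827
H_left = 0.9957 (n=52), H_right = 0.9565 (n=45)
H_children = (52/97)·0.9957 + (45/97)·0.9565 = 0.9775
IG = 0.9827 - 0.9775 = 0.0052

0.0052


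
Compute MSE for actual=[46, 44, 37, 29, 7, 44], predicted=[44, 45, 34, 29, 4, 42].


Squared errors: (46-44)²=4, (44-45)²=1, (37-34)²=9, (29-29)²=0, (7-4)²=9, (44-42)²=4
Sum = 27
MSE = 27/6 = 9/2

9/2


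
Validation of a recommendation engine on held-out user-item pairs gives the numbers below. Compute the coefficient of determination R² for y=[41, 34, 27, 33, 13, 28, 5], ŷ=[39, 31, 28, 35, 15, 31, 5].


ȳ = 25.8571
SS_res = Σ(y-ŷ)² = 31
SS_tot = Σ(y-ȳ)² = 952.86
R² = 1 - SS_res/SS_tot = 1 - 0.0325 = 0.9675

0.9675


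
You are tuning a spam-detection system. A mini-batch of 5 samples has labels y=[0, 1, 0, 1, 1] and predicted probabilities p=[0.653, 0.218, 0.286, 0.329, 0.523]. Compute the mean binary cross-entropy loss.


L[0] = -ln(1-0.653) = -ln(0.347) = 1.0584
L[1] = -ln(0.218) = 1.5233
L[2] = -ln(1-0.286) = -ln(0.714) = 0.3369
L[3] = -ln(0.329) = 1.1117
L[4] = -ln(0.523) = 0.6482
mean = (1.0584 + 1.5233 + 0.3369 + 1.1117 + 0.6482)/5 = 0.9357

0.9357


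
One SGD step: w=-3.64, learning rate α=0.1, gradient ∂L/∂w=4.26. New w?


w_new = w - α·∇
= -3.64 - 0.1·4.26
= -3.64 - 0.426
= -4.066

-4.066


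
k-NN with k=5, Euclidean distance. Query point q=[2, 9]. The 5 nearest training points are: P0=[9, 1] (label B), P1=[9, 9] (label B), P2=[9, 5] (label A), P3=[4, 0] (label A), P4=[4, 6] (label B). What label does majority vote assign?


d(q,P0) = 10.6301  (label B)
d(q,P1) = 7.0  (label B)
d(q,P2) = 8.0623  (label A)
d(q,P3) = 9.2195  (label A)
d(q,P4) = 3.6056  (label B)
Votes: A=2, B=3
Majority → B

B


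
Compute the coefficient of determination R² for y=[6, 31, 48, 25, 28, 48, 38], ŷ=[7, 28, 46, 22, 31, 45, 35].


ȳ = 32
SS_res = Σ(y-ŷ)² = 50
SS_tot = Σ(y-ȳ)² = 1290
R² = 1 - SS_res/SS_tot = 1 - 0.0388 = 0.9612

0.9612


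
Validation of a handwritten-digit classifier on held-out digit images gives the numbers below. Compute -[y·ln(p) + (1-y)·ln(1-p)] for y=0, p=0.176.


BCE = -[y·ln(p) + (1-y)·ln(1-p)]
= -0 - 1·ln(1-0.176)
= -ln(0.824) = 0.1936

0.1936


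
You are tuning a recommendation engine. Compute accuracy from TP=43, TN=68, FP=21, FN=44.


Accuracy = (TP+TN)/(TP+TN+FP+FN)
= (43+68)/(176)
= 111/176 = 63.07%

63.07%


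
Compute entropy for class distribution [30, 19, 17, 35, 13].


Probabilities: [30/114, 19/114, 17/114, 35/114, 13/114] ≈ [0.2632, 0.1667, 0.1491, 0.307, 0.114]
H = -((30/114)·log₂(30/114) + (19/114)·log₂(19/114) + (17/114)·log₂(17/114) + (35/114)·log₂(35/114) + (13/114)·log₂(13/114))
  = 2.2273 bits

2.2273 bits


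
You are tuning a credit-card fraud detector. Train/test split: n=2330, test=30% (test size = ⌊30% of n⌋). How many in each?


Test = ⌊2330·30/100⌋ = 699
Train = 2330 - 699 = 1631

Train: 1631, Test: 699


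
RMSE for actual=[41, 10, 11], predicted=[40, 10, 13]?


MSE = 5/3 = 1.6667
RMSE = √(5/3) = 1.291

1.291


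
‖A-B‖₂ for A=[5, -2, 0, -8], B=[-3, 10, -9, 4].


d = √((5+ 3)² + (-2-10)² + (0+ 9)² + (-8-4)²)
  = √(64 + 144 + 81 + 144)
  = √433 = 20.8087

20.8087


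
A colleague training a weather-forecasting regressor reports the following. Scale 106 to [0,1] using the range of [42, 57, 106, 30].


min=30, max=106
(106-30)/(106-30) = 76/76 = 1.0

1.0


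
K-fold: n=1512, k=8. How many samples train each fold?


Fold size = 1512/8 = 189
Training per fold = 1512 - 189 = 1323

1323


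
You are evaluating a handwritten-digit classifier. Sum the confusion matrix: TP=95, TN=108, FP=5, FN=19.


Total = TP + TN + FP + FN
= 95 + 108 + 5 + 19
= 227
(Predicted positive: 100, predicted negative: 127)

227


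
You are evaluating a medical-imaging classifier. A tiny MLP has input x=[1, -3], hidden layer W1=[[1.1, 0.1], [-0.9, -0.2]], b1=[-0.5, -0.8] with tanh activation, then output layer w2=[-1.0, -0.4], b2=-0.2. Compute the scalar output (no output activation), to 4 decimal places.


z1[0] = (1.1)·(1) + (0.1)·(-3) - 0.5 = 0.3
z1[1] = (-0.9)·(1) + (-0.2)·(-3) - 0.8 = -1.1
h = tanh(z1) = [0.2913, -0.8005]
output = (-1.0)·(0.2913) + (-0.4)·(-0.8005) - 0.2 = -0.1711

-0.1711


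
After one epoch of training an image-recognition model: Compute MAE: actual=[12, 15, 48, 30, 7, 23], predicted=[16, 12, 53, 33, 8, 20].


Absolute errors: |12-16|=4, |15-12|=3, |48-53|=5, |30-33|=3, |7-8|=1, |23-20|=3
Sum = 19
MAE = 19/6 = 19/6

19/6


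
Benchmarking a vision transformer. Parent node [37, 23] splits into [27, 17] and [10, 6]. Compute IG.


Parent = [37, 23], H_parent = 0.9604
H_left = 0.9624 (n=44), H_right = 0.9544 (n=16)
H_children = (44/60)·0.9624 + (16/60)·0.9544 = 0.9603
IG = 0.9604 - 0.9603 = 0.0001

0.0001


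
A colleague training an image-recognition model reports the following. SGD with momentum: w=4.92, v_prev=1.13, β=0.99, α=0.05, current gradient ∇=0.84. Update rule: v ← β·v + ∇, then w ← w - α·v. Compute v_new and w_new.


v_new = 0.99·1.13 + 0.84 = 1.1187 + 0.84 = 1.9587
w_new = 4.92 - 0.05·1.9587 = 4.92 - 0.097935 = 4.822065

v_new=1.9587, w_new=4.822065


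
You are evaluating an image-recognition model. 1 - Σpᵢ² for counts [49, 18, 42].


Probabilities: [49/109, 18/109, 42/109] ≈ [0.4495, 0.1651, 0.3853]
Σpᵢ² = (2401 + 324 + 1764)/109² = 4489/11881
Gini = 1 - Σpᵢ² = 1 - 4489/11881 = 0.6222

0.6222


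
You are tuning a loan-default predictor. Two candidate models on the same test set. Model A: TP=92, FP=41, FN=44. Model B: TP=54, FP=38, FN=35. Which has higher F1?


Model A: P=92/133=0.6917, R=92/136=0.6765, F1=2PR/(P+R)=2TP/(2TP+FP+FN)=184/269=0.684
Model B: P=54/92=0.587, R=54/89=0.6067, F1=2PR/(P+R)=2TP/(2TP+FP+FN)=108/181=0.5967
0.684 > 0.5967 → Model A

Model A


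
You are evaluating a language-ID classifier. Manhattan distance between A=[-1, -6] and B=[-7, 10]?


d = |-1+ 7| + |-6-10|
  = 6 + 16
  = 22

22


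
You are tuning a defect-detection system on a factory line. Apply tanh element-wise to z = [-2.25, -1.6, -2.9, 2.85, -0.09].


tanh(-2.25) = -0.978
tanh(-1.6) = -0.9217
tanh(-2.9) = -0.994
tanh(2.85) = 0.9933
tanh(-0.09) = -0.0898
result = [-0.978, -0.9217, -0.994, 0.9933, -0.0898]

[-0.978, -0.9217, -0.994, 0.9933, -0.0898]


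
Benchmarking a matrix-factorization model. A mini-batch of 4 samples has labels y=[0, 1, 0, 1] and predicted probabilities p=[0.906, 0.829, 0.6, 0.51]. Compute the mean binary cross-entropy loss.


L[0] = -ln(1-0.906) = -ln(0.094) = 2.3645
L[1] = -ln(0.829) = 0.1875
L[2] = -ln(1-0.6) = -ln(0.4) = 0.9163
L[3] = -ln(0.51) = 0.6733
mean = (2.3645 + 0.1875 + 0.9163 + 0.6733)/4 = 1.0354

1.0354


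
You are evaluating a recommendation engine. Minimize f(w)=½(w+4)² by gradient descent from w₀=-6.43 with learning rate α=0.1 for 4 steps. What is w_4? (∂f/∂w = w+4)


step 1: grad = -6.43+4 = -2.43; w = -6.43 - 0.1·(-2.43) = -6.187
step 2: grad = -6.187+4 = -2.187; w = -6.187 - 0.1·(-2.187) = -5.9683
step 3: grad = -5.9683+4 = -1.9683; w = -5.9683 - 0.1·(-1.9683) = -5.77147
step 4: grad = -5.77147+4 = -1.77147; w = -5.77147 - 0.1·(-1.77147) = -5.594323

-5.594323


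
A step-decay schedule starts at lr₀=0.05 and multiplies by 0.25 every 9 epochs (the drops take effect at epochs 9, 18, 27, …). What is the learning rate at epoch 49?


n_drops = ⌊49/9⌋ = 5
lr = 0.05·0.25^5 = 0.05·0.0009765625 = 0.000048828125

0.000048828125


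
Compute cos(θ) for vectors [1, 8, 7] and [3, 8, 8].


A·B = 1·3 + 8·8 + 7·8 = 123
‖A‖ = √114 = 10.6771, ‖B‖ = √137 = 11.7047
cos = 123/(√114·√137) = 123/√15618 = 0.9842

0.9842


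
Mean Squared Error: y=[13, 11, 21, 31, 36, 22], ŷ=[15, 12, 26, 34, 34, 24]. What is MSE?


Squared errors: (13-15)²=4, (11-12)²=1, (21-26)²=25, (31-34)²=9, (36-34)²=4, (22-24)²=4
Sum = 47
MSE = 47/6 = 47/6

47/6


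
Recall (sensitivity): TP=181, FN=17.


Recall = TP/(TP+FN)
= 181/(181+17)
= 181/198 = 91.41%

91.41%


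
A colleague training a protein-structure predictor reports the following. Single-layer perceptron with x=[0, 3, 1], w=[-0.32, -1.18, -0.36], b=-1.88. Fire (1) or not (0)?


z = (0)·(-0.32) + (3)·(-1.18) + (1)·(-0.36) - 1.88
  = -5.78
step(z) = 0 (z<0)

0


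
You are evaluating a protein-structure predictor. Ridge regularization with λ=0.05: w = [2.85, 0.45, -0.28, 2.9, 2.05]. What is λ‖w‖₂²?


‖w‖₂² = (2.85)² + (0.45)² + (-0.28)² + (2.9)² + (2.05)²
     = 8.1225 + 0.2025 + 0.0784 + 8.41 + 4.2025
     = 21.0159
λ·‖w‖₂² = 0.05·21.0159 = 1.050795

1.050795


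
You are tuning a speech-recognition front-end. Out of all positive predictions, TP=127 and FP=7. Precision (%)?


Precision = TP/(TP+FP)
= 127/(127+7)
= 127/134 = 94.78%

94.78%


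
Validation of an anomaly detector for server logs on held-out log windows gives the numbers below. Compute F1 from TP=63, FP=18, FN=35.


Precision = 63/81 = 0.7778
Recall = 63/98 = 0.6429
F1 = 2·P·R/(P+R) = 2·TP/(2·TP+FP+FN) = 126/(126+18+35) = 126/179 = 0.7039

0.7039


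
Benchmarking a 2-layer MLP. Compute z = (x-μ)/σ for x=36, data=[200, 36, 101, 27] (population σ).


μ = 91, σ = 69.105
z = (36 - 91)/69.105 = -0.7959

-0.7959


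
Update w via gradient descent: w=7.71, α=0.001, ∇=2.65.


w_new = w - α·∇
= 7.71 - 0.001·2.65
= 7.71 - 0.00265
= 7.70735

7.70735


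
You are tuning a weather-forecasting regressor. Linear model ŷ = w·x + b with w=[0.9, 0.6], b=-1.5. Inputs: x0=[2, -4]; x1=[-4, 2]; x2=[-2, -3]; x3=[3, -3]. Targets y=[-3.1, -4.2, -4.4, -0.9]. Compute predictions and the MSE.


ŷ0 = (0.9)·(2) + (0.6)·(-4) - 1.5 = -2.1
ŷ1 = (0.9)·(-4) + (0.6)·(2) - 1.5 = -3.9
ŷ2 = (0.9)·(-2) + (0.6)·(-3) - 1.5 = -5.1
ŷ3 = (0.9)·(3) + (0.6)·(-3) - 1.5 = -0.6
errors² = [1.0, 0.09, 0.49, 0.09]
MSE = 1.6700/4 = 0.4175

0.4175


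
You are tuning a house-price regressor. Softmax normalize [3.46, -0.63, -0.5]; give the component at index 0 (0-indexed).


Exponentials: e^3.46=31.817, e^-0.63=0.5326, e^-0.5=0.6065
Sum = 32.9561
Softmax = [0.9654, 0.0162, 0.0184]
p[0] = 31.817/32.9561 = 0.9654

0.9654


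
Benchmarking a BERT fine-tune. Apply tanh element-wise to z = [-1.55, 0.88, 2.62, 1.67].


tanh(-1.55) = -0.9138
tanh(0.88) = 0.7064
tanh(2.62) = 0.9895
tanh(1.67) = 0.9316
result = [-0.9138, 0.7064, 0.9895, 0.9316]

[-0.9138, 0.7064, 0.9895, 0.9316]


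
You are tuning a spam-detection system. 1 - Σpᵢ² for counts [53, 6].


Probabilities: [53/59, 6/59] ≈ [0.8983, 0.1017]
Σpᵢ² = (2809 + 36)/59² = 2845/3481
Gini = 1 - Σpᵢ² = 1 - 2845/3481 = 0.1827

0.1827


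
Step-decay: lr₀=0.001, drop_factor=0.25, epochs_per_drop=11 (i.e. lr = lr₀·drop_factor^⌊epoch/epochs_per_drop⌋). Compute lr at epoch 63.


n_drops = ⌊63/11⌋ = 5
lr = 0.001·0.25^5 = 0.001·0.0009765625 = 0.0000009765625

0.0000009765625


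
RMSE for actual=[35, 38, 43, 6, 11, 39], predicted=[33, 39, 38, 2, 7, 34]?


MSE = 87/6 = 14.5
RMSE = √(87/6) = 3.8079

3.8079


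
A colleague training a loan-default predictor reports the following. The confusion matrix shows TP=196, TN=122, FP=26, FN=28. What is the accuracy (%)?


Accuracy = (TP+TN)/(TP+TN+FP+FN)
= (196+122)/(372)
= 318/372 = 85.48%

85.48%


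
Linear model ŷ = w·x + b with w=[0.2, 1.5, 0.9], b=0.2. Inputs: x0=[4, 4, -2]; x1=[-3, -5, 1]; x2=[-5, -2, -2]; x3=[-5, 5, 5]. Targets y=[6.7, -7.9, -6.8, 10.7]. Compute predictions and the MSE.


ŷ0 = (0.2)·(4) + (1.5)·(4) + (0.9)·(-2) + 0.2 = 5.2
ŷ1 = (0.2)·(-3) + (1.5)·(-5) + (0.9)·(1) + 0.2 = -7.0
ŷ2 = (0.2)·(-5) + (1.5)·(-2) + (0.9)·(-2) + 0.2 = -5.6
ŷ3 = (0.2)·(-5) + (1.5)·(5) + (0.9)·(5) + 0.2 = 11.2
errors² = [2.25, 0.81, 1.44, 0.25]
MSE = 4.7500/4 = 1.1875

1.1875


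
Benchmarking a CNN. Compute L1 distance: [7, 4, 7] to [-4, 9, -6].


d = |7+ 4| + |4-9| + |7+ 6|
  = 11 + 5 + 13
  = 29

29


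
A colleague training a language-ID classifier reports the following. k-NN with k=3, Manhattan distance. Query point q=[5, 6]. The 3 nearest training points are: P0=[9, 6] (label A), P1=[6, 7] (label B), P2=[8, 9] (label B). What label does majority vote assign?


d(q,P0) = 4  (label A)
d(q,P1) = 2  (label B)
d(q,P2) = 6  (label B)
Votes: A=1, B=2
Majority → B

B


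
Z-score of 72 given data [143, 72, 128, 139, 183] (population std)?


μ = 133, σ = 35.7267
z = (72 - 133)/35.7267 = -1.7074

-1.7074


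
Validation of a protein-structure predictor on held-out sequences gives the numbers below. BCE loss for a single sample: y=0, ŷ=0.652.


BCE = -[y·ln(p) + (1-y)·ln(1-p)]
= -0 - 1·ln(1-0.652)
= -ln(0.348) = 1.0556

1.0556


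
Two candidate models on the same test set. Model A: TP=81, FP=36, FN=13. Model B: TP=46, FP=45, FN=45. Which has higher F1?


Model A: P=81/117=0.6923, R=81/94=0.8617, F1=2PR/(P+R)=2TP/(2TP+FP+FN)=162/211=0.7678
Model B: P=46/91=0.5055, R=46/91=0.5055, F1=2PR/(P+R)=2TP/(2TP+FP+FN)=92/182=0.5055
0.7678 > 0.5055 → Model A

Model A


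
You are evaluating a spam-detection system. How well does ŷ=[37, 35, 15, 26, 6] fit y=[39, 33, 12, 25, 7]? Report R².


ȳ = 23.2
SS_res = Σ(y-ŷ)² = 19
SS_tot = Σ(y-ȳ)² = 736.8
R² = 1 - SS_res/SS_tot = 1 - 0.0258 = 0.9742

0.9742


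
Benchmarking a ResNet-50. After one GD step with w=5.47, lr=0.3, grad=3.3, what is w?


w_new = w - α·∇
= 5.47 - 0.3·3.3
= 5.47 - 0.99
= 4.48

4.48


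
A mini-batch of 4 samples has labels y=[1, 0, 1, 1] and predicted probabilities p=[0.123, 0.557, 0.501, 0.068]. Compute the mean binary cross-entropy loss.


L[0] = -ln(0.123) = 2.0956
L[1] = -ln(1-0.557) = -ln(0.443) = 0.8142
L[2] = -ln(0.501) = 0.6911
L[3] = -ln(0.068) = 2.6882
mean = (2.0956 + 0.8142 + 0.6911 + 2.6882)/4 = 1.5723

1.5723


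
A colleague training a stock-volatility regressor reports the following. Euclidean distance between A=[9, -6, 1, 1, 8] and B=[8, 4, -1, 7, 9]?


d = √((9-8)² + (-6-4)² + (1+ 1)² + (1-7)² + (8-9)²)
  = √(1 + 100 + 4 + 36 + 1)
  = √142 = 11.9164

11.9164


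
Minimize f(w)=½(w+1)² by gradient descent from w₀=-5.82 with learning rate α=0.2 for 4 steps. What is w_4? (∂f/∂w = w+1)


step 1: grad = -5.82+1 = -4.82; w = -5.82 - 0.2·(-4.82) = -4.856
step 2: grad = -4.856+1 = -3.856; w = -4.856 - 0.2·(-3.856) = -4.0848
step 3: grad = -4.0848+1 = -3.0848; w = -4.0848 - 0.2·(-3.0848) = -3.46784
step 4: grad = -3.46784+1 = -2.46784; w = -3.46784 - 0.2·(-2.46784) = -2.974272

-2.974272


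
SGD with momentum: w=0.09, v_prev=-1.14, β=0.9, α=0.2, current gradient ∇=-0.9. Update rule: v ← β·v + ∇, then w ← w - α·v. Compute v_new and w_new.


v_new = 0.9·-1.14 - 0.9 = -1.026 - 0.9 = -1.926
w_new = 0.09 - 0.2·-1.926 = 0.09 + 0.3852 = 0.4752

v_new=-1.926, w_new=0.4752


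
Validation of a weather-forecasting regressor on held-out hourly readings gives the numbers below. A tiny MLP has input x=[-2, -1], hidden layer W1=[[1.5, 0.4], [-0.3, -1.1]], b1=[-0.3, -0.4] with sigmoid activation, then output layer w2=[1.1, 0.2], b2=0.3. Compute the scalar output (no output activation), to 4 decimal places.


z1[0] = (1.5)·(-2) + (0.4)·(-1) - 0.3 = -3.7
z1[1] = (-0.3)·(-2) + (-1.1)·(-1) - 0.4 = 1.3
h = sigmoid(z1) = [0.0241, 0.7858]
output = (1.1)·(0.0241) + (0.2)·(0.7858) + 0.3 = 0.4837

0.4837


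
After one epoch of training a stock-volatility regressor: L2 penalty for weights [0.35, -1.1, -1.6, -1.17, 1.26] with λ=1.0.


‖w‖₂² = (0.35)² + (-1.1)² + (-1.6)² + (-1.17)² + (1.26)²
     = 0.1225 + 1.21 + 2.56 + 1.3689 + 1.5876
     = 6.849
λ·‖w‖₂² = 1.0·6.849 = 6.849

6.849


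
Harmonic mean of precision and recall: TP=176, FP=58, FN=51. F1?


Precision = 176/234 = 0.7521
Recall = 176/227 = 0.7753
F1 = 2·P·R/(P+R) = 2·TP/(2·TP+FP+FN) = 352/(352+58+51) = 352/461 = 0.7636

0.7636


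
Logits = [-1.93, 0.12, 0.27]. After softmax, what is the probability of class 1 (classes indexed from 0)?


Exponentials: e^-1.93=0.1451, e^0.12=1.1275, e^0.27=1.31
Sum = 2.5826
Softmax = [0.0562, 0.4366, 0.5072]
p[1] = 1.1275/2.5826 = 0.4366

0.4366


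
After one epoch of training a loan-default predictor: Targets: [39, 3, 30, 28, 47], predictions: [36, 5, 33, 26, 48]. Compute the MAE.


Absolute errors: |39-36|=3, |3-5|=2, |30-33|=3, |28-26|=2, |47-48|=1
Sum = 11
MAE = 11/5 = 11/5

11/5


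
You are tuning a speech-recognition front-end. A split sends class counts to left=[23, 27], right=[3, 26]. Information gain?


Parent = [26, 53], H_parent = 0.914
H_left = 0.9954 (n=50), H_right = 0.4798 (n=29)
H_children = (50/79)·0.9954 + (29/79)·0.4798 = 0.8061
IG = 0.914 - 0.8061 = 0.1079

0.1079


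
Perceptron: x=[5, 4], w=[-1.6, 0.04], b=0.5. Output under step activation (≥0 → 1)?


z = (5)·(-1.6) + (4)·(0.04) + 0.5
  = -7.34
step(z) = 0 (z<0)

0


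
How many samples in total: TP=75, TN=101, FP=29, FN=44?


Total = TP + TN + FP + FN
= 75 + 101 + 29 + 44
= 249
(Predicted positive: 104, predicted negative: 145)

249


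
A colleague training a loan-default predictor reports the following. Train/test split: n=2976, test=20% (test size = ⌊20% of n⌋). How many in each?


Test = ⌊2976·20/100⌋ = 595
Train = 2976 - 595 = 2381

Train: 2381, Test: 595


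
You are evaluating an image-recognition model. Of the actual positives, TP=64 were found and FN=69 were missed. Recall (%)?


Recall = TP/(TP+FN)
= 64/(64+69)
= 64/133 = 48.12%

48.12%


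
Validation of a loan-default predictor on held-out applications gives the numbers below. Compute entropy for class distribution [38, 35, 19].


Probabilities: [38/92, 35/92, 19/92] ≈ [0.413, 0.3804, 0.2065]
H = -((38/92)·log₂(38/92) + (35/92)·log₂(35/92) + (19/92)·log₂(19/92))
  = 1.5273 bits

1.5273 bits


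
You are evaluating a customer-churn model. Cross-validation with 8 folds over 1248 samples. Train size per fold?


Fold size = 1248/8 = 156
Training per fold = 1248 - 156 = 1092

1092


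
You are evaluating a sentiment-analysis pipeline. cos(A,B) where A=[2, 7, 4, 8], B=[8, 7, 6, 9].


A·B = 2·8 + 7·7 + 4·6 + 8·9 = 161
‖A‖ = √133 = 11.5326, ‖B‖ = √230 = 15.1658
cos = 161/(√133·√230) = 161/√30590 = 0.9205

0.9205


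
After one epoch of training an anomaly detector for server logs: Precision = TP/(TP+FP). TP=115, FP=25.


Precision = TP/(TP+FP)
= 115/(115+25)
= 115/140 = 82.14%

82.14%


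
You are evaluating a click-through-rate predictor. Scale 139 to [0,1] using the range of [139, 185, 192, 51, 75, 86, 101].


min=51, max=192
(139-51)/(192-51) = 88/141 = 0.6241

0.6241


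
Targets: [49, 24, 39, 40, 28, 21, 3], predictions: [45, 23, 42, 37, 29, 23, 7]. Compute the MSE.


Squared errors: (49-45)²=16, (24-23)²=1, (39-42)²=9, (40-37)²=9, (28-29)²=1, (21-23)²=4, (3-7)²=16
Sum = 56
MSE = 56/7 = 8

8


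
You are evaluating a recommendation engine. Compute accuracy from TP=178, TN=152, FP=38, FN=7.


Accuracy = (TP+TN)/(TP+TN+FP+FN)
= (178+152)/(375)
= 330/375 = 88.0%

88.0%


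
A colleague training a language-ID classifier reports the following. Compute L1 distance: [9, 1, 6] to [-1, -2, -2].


d = |9+ 1| + |1+ 2| + |6+ 2|
  = 10 + 3 + 8
  = 21

21


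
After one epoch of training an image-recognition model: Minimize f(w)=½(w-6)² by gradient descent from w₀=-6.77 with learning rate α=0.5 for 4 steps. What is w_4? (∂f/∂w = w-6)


step 1: grad = -6.77-6 = -12.77; w = -6.77 - 0.5·(-12.77) = -0.385
step 2: grad = -0.385-6 = -6.385; w = -0.385 - 0.5·(-6.385) = 2.8075
step 3: grad = 2.8075-6 = -3.1925; w = 2.8075 - 0.5·(-3.1925) = 4.40375
step 4: grad = 4.40375-6 = -1.59625; w = 4.40375 - 0.5·(-1.59625) = 5.201875

5.201875
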